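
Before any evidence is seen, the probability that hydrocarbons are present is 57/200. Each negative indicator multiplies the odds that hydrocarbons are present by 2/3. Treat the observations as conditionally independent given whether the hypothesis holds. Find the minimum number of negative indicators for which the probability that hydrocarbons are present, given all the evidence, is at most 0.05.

5

Prior odds = 0.285/0.715 = 57/143.
Likelihood ratio per negative indicator = 2/3.
Target posterior odds = 0.05/0.95 = 1/19.
Need (57/143) × (2/3)ⁿ ≤ 1/19, i.e. (2/3)ⁿ ≤ 143/1083.
(2/3)⁴ = 16/81 is still above 143/1083 but (2/3)⁵ = 32/243 is at or below it, so n = 5.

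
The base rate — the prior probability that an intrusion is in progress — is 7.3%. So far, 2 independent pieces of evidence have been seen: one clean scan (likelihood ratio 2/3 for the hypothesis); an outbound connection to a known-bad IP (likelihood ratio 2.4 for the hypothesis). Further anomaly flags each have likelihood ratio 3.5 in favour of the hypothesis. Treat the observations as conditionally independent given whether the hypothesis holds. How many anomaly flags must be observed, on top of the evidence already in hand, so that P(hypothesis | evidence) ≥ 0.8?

Prior odds = 0.073/0.927 = 73/927.
Combined Bayes factor of the evidence already in hand = (2/3) × 2.4 = 1.6.
Odds after that evidence = (73/927) × 1.6 = 584/4635.
Target odds = 0.8/0.2 = 4.
Need 3.5ⁿ ≥ 4 ÷ (584/4635) = 4635/146.
3.5² = 12.25 falls short of 4635/146 but 3.5³ = 42.875 reaches it, so n = 3.

3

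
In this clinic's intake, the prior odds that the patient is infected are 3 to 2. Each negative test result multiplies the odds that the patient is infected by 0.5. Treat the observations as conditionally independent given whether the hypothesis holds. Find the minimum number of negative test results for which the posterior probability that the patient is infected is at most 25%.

Prior odds = 1.5.
Likelihood ratio per negative test result = 0.5.
Target odds: 0.25 ÷ 0.75 = 1/3.
Need 1.5 × 0.5ⁿ ≤ 1/3, i.e. 0.5ⁿ ≤ 2/9.
0.5² = 0.25 is still above 2/9 but 0.5³ = 0.125 is at or below it, so n = 3.

3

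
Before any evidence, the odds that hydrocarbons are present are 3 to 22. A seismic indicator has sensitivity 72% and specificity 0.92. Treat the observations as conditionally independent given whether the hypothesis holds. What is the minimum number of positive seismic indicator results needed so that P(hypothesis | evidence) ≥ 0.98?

Prior odds = 3/22.
False-positive rate = 1 − 0.92 = 0.08; likelihood ratio of a positive = 0.72/0.08 = 9.
Target odds: 0.98 ÷ 0.02 = 49.
Need (3/22) × 9ⁿ ≥ 49, i.e. 9ⁿ ≥ 1078/3.
9² = 81 falls short of 1078/3 but 9³ = 729 reaches it, so n = 3.

3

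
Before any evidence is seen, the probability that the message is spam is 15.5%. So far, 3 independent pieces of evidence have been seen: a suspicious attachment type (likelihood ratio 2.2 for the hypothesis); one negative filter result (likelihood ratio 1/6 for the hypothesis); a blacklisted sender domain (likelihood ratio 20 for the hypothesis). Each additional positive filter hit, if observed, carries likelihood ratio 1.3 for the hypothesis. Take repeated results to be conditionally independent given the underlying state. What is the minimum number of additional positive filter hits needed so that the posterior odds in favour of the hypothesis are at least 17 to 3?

6

Prior odds = 0.155/0.845 = 31/169.
Combined Bayes factor of the evidence already in hand = 2.2 × (1/6) × 20 = 22/3.
Odds after that evidence = (31/169) × 22/3 = 682/507.
Target odds = 17/3.
Need 1.3ⁿ ≥ 17/3 ÷ (682/507) = 2873/682.
1.3⁵ = 371293/100000 falls short of 2873/682 but 1.3⁶ = 4826809/1000000 reaches it, so n = 6.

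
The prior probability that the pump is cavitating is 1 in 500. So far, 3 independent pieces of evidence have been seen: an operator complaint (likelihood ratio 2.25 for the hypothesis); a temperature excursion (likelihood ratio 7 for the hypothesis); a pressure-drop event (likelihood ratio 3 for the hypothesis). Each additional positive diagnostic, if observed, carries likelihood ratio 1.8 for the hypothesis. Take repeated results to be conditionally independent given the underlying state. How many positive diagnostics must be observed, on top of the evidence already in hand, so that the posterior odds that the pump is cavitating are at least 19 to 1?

10

Prior odds = 0.002/0.998 = 1/499.
Combined Bayes factor of the evidence already in hand = 2.25 × 7 × 3 = 47.25.
Odds after that evidence = (1/499) × 47.25 = 189/1996.
Target odds = 19.
Need 1.8ⁿ ≥ 19 ÷ (189/1996) = 37924/189.
1.8⁹ = 387420489/1953125 falls short of 37924/189 but 1.8¹⁰ ≈357.047 reaches it, so n = 10.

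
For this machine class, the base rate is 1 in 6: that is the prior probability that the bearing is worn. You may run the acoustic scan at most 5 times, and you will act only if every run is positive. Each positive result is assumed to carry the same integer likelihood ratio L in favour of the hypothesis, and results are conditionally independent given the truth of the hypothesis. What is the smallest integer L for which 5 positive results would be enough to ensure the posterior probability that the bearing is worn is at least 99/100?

Prior odds = (1/6)/(5/6) = 0.2.
Target odds = 0.99/0.01 = 99.
Need L⁵ ≥ 99 ÷ 0.2 = 495.
3⁵ = 243 < 495 ≤ 1024 = 4⁵, so L = 4.

4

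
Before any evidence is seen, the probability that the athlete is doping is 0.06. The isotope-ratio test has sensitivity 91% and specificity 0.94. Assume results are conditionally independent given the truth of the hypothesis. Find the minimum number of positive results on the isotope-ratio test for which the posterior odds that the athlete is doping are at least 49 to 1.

3

Prior odds: 0.06 ÷ 0.94 = 3/47.
False-positive rate = 1 − 0.94 = 0.06; likelihood ratio of a positive = 0.91/0.06 = 91/6.
Target odds = 49.
Require (91/6)ⁿ ≥ 49 ÷ (3/47) = 2303/3.
(91/6)² = 8281/36 falls short of 2303/3 but (91/6)³ = 753571/216 reaches it, so n = 3.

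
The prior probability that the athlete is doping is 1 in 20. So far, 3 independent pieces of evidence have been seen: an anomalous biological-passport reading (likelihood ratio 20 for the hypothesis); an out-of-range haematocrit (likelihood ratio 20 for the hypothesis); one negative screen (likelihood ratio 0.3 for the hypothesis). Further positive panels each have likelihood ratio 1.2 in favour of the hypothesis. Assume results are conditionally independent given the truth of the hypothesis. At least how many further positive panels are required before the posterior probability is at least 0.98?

Prior odds = 0.05/0.95 = 1/19.
Combined Bayes factor of the evidence already in hand = 20 × 20 × 0.3 = 120.
Odds after that evidence = (1/19) × 120 = 120/19.
Target odds = 0.98/0.02 = 49.
Need 1.2ⁿ ≥ 49 ÷ (120/19) = 931/120.
1.2¹¹ = 362797056/48828125 falls short of 931/120 but 1.2¹² ≈8.9161 reaches it, so n = 12.

12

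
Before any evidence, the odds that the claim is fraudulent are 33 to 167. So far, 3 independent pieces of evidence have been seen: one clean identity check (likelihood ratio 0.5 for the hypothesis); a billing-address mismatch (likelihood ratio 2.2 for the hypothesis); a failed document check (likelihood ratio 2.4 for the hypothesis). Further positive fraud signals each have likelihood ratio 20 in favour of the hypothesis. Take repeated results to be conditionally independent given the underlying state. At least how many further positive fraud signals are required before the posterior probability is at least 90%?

Prior odds = 33/167.
Combined Bayes factor of the evidence already in hand = 0.5 × 2.2 × 2.4 = 2.64.
Odds after that evidence = (33/167) × 2.64 = 2178/4175.
Target odds = 0.9/0.1 = 9.
Need 20ⁿ ≥ 9 ÷ (2178/4175) = 4175/242.
20¹ = 20, which meets the required 4175/242; so n = 1.

1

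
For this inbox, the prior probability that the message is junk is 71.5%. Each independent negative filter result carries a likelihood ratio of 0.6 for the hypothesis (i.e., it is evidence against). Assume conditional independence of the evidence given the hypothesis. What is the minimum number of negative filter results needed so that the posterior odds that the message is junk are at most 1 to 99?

Prior odds = 0.715/0.285 = 143/57.
Likelihood ratio per negative filter result = 0.6.
Target odds = 1/99.
Require 0.6ⁿ ≤ 1/99 ÷ (143/57) = 19/4719.
0.6¹⁰ = 59049/9765625 is still above 19/4719 but 0.6¹¹ = 177147/48828125 is at or below it, so n = 11.

11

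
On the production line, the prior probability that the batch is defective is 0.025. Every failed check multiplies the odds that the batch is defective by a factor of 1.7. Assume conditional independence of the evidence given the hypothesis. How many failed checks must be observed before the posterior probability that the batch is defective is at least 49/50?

15

Prior odds = 0.025/0.975 = 1/39.
Likelihood ratio per failed check = 1.7.
Target posterior odds = 0.98/0.02 = 49.
Require 1.7ⁿ ≥ 49 ÷ (1/39) = 1911.
1.7¹⁴ ≈1683.78 falls short of 1911 but 1.7¹⁵ ≈2862.42 reaches it, so n = 15.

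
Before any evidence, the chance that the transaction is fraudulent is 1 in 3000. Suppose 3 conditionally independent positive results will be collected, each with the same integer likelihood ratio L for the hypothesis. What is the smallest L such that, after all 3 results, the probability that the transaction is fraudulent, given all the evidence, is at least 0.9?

Prior odds = (1/3000)/(2999/3000) = 1/2999.
Target odds = 0.9/0.1 = 9.
Need L³ ≥ 9 ÷ (1/2999) = 26991.
29³ = 24389 < 26991 ≤ 27000 = 30³, so L = 30.

30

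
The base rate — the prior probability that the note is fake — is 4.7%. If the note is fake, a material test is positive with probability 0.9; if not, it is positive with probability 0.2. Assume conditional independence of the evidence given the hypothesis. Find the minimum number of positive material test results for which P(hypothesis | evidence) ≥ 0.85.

4

Prior odds: 0.047 ÷ 0.953 = 47/953.
Likelihood ratio of a positive = 0.9/0.2 = 4.5.
Target odds: 0.85 ÷ 0.15 = 17/3.
Require 4.5ⁿ ≥ 17/3 ÷ (47/953) = 16201/141.
4.5³ = 91.125 falls short of 16201/141 but 4.5⁴ = 410.0625 reaches it, so n = 4.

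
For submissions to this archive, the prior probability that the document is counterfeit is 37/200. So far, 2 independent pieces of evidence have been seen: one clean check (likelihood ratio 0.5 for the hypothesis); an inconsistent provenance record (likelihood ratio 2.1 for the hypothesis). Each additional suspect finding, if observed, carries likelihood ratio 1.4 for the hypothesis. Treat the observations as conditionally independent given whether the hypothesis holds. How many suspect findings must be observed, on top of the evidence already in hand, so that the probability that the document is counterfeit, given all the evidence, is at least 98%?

Prior odds = 0.185/0.815 = 37/163.
Combined Bayes factor of the evidence already in hand = 0.5 × 2.1 = 1.05.
Odds after that evidence = (37/163) × 1.05 = 777/3260.
Target odds = 0.98/0.02 = 49.
Need 1.4ⁿ ≥ 49 ÷ (777/3260) = 22820/111.
1.4¹⁵ ≈155.568 falls short of 22820/111 but 1.4¹⁶ ≈217.795 reaches it, so n = 16.

16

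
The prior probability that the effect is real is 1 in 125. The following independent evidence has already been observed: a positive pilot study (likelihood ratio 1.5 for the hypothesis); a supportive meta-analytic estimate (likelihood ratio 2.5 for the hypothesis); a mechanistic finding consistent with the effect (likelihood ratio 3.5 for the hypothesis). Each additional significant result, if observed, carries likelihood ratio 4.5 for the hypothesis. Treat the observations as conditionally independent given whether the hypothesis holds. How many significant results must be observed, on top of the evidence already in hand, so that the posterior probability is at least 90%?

3

Prior odds = 0.008/0.992 = 1/124.
Combined Bayes factor of the evidence already in hand = 1.5 × 2.5 × 3.5 = 13.125.
Odds after that evidence = (1/124) × 13.125 = 105/992.
Target odds = 0.9/0.1 = 9.
Need 4.5ⁿ ≥ 9 ÷ (105/992) = 2976/35.
4.5² = 20.25 falls short of 2976/35 but 4.5³ = 91.125 reaches it, so n = 3.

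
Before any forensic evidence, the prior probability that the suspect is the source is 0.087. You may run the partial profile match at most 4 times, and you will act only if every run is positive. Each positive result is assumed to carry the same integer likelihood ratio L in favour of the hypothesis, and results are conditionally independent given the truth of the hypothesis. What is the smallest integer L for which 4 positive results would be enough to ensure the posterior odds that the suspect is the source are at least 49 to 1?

Prior odds = 0.087/0.913 = 87/913.
Target odds = 49.
Need L⁴ ≥ 49 ÷ (87/913) = 44737/87.
4⁴ = 256 < 44737/87 ≤ 625 = 5⁴, so L = 5.

5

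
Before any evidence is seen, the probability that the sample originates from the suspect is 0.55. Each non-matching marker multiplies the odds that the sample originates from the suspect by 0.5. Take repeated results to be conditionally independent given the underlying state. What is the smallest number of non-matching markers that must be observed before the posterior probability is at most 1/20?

Prior odds = 0.55/0.45 = 11/9.
Likelihood ratio per non-matching marker = 0.5.
Target posterior odds = 0.05/0.95 = 1/19.
Require 0.5ⁿ ≤ 1/19 ÷ (11/9) = 9/209.
0.5⁴ = 0.0625 is still above 9/209 but 0.5⁵ = 0.03125 is at or below it, so n = 5.

5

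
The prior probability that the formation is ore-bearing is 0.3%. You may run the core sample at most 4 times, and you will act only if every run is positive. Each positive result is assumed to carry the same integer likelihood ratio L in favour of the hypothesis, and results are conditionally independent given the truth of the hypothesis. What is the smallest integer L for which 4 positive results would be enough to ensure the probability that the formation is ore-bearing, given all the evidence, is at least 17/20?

7

Prior odds = 0.003/0.997 = 3/997.
Target odds = 0.85/0.15 = 17/3.
Need L⁴ ≥ 17/3 ÷ (3/997) = 16949/9.
6⁴ = 1296 < 16949/9 ≤ 2401 = 7⁴, so L = 7.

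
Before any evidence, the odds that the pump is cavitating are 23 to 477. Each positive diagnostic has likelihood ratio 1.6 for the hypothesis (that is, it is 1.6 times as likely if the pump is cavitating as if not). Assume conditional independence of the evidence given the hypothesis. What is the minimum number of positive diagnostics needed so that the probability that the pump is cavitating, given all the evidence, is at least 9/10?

Prior odds = 23/477.
Likelihood ratio per positive diagnostic = 1.6.
Target odds: 0.9 ÷ 0.1 = 9.
Need (23/477) × 1.6ⁿ ≥ 9, i.e. 1.6ⁿ ≥ 4293/23.
1.6¹¹ ≈175.922 falls short of 4293/23 but 1.6¹² ≈281.475 reaches it, so n = 12.

12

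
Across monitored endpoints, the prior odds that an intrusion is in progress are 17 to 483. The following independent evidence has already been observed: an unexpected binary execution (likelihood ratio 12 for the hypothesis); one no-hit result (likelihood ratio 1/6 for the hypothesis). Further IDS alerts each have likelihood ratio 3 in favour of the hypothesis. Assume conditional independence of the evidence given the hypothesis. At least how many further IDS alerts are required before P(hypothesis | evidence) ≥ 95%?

Prior odds = 17/483.
Combined Bayes factor of the evidence already in hand = 12 × (1/6) = 2.
Odds after that evidence = (17/483) × 2 = 34/483.
Target odds = 0.95/0.05 = 19.
Need 3ⁿ ≥ 19 ÷ (34/483) = 9177/34.
3⁵ = 243 falls short of 9177/34 but 3⁶ = 729 reaches it, so n = 6.

6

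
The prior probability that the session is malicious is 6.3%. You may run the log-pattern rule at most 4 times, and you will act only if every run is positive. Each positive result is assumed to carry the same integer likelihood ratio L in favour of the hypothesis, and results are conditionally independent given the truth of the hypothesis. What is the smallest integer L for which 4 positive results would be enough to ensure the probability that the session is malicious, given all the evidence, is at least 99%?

7

Prior odds = 0.063/0.937 = 63/937.
Target odds = 0.99/0.01 = 99.
Need L⁴ ≥ 99 ÷ (63/937) = 10307/7.
6⁴ = 1296 < 10307/7 ≤ 2401 = 7⁴, so L = 7.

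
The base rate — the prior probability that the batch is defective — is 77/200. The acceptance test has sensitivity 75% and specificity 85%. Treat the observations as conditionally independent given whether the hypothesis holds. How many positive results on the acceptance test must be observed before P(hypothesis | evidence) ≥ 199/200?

4

Prior odds: 0.385 ÷ 0.615 = 77/123.
False-positive rate = 1 − 0.85 = 0.15; likelihood ratio of a positive = 0.75/0.15 = 5.
Target posterior odds = 0.995/0.005 = 199.
Need (77/123) × 5ⁿ ≥ 199, i.e. 5ⁿ ≥ 24477/77.
5³ = 125 falls short of 24477/77 but 5⁴ = 625 reaches it, so n = 4.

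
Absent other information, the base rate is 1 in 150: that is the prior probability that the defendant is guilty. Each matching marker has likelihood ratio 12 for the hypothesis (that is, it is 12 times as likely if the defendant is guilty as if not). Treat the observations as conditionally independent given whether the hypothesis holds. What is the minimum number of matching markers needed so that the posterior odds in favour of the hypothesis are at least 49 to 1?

4

Prior odds = (1/150)/(149/150) = 1/149.
Likelihood ratio per matching marker = 12.
Target odds = 49.
Need (1/149) × 12ⁿ ≥ 49, i.e. 12ⁿ ≥ 7301.
12³ = 1728 falls short of 7301 but 12⁴ = 20736 reaches it, so n = 4.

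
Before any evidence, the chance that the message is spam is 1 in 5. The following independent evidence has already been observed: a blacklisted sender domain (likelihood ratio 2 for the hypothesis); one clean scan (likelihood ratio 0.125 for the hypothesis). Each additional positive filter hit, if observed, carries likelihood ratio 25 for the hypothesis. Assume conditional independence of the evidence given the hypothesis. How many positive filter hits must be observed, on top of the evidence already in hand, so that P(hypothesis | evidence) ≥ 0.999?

Prior odds = 0.2/0.8 = 0.25.
Combined Bayes factor of the evidence already in hand = 2 × 0.125 = 0.25.
Odds after that evidence = 0.25 × 0.25 = 0.0625.
Target odds = 0.999/0.001 = 999.
Need 25ⁿ ≥ 999 ÷ 0.0625 = 15984.
25³ = 15625 falls short of 15984 but 25⁴ = 390625 reaches it, so n = 4.

4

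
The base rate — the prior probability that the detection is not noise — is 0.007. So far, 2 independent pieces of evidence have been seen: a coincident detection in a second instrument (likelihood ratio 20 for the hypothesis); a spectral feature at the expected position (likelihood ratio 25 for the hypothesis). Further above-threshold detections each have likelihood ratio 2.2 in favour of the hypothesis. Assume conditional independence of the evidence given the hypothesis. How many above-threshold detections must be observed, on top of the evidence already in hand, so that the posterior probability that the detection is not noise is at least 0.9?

Prior odds = 0.007/0.993 = 7/993.
Combined Bayes factor of the evidence already in hand = 20 × 25 = 500.
Odds after that evidence = (7/993) × 500 = 3500/993.
Target odds = 0.9/0.1 = 9.
Need 2.2ⁿ ≥ 9 ÷ (3500/993) = 8937/3500.
2.2¹ = 2.2 falls short of 8937/3500 but 2.2² = 4.84 reaches it, so n = 2.

2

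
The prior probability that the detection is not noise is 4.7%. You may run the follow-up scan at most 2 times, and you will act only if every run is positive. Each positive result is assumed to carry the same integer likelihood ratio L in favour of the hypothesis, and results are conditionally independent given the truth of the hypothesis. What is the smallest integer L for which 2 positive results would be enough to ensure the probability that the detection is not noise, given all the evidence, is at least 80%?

10

Prior odds = 0.047/0.953 = 47/953.
Target odds = 0.8/0.2 = 4.
Need L² ≥ 4 ÷ (47/953) = 3812/47.
9² = 81 < 3812/47 ≤ 100 = 10², so L = 10.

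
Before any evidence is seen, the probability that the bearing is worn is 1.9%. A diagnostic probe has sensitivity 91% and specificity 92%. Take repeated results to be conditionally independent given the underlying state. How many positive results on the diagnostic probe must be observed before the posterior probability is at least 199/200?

Prior odds: 0.019 ÷ 0.981 = 19/981.
False-positive rate = 1 − 0.92 = 0.08; likelihood ratio of a positive = 0.91/0.08 = 11.375.
Target odds: 0.995 ÷ 0.005 = 199.
Require 11.375ⁿ ≥ 199 ÷ (19/981) = 195219/19.
11.375³ = 753571/512 falls short of 195219/19 but 11.375⁴ = 68574961/4096 reaches it, so n = 4.

4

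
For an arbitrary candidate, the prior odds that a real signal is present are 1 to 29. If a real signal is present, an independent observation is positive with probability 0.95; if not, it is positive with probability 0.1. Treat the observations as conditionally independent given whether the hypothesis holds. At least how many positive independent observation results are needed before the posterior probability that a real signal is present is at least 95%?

Prior odds = 1/29.
Likelihood ratio of a positive = 0.95/0.1 = 9.5.
Target posterior odds = 0.95/0.05 = 19.
Need (1/29) × 9.5ⁿ ≥ 19, i.e. 9.5ⁿ ≥ 551.
9.5² = 90.25 falls short of 551 but 9.5³ = 857.375 reaches it, so n = 3.

3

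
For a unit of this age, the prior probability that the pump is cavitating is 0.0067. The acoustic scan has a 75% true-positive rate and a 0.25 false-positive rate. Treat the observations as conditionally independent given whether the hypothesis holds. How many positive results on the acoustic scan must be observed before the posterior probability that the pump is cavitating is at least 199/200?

10

Prior odds: 0.0067 ÷ 0.9933 = 67/9933.
Likelihood ratio of a positive result = 0.75/0.25 = 3.
Target posterior odds = 0.995/0.005 = 199.
Require 3ⁿ ≥ 199 ÷ (67/9933) = 1976667/67.
3⁹ = 19683 falls short of 1976667/67 but 3¹⁰ = 59049 reaches it, so n = 10.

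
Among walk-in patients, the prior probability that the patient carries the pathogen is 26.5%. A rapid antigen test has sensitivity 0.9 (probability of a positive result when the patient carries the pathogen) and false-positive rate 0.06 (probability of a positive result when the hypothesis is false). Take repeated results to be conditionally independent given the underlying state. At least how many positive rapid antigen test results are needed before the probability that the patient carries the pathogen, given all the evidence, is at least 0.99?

3

Prior odds: 0.265 ÷ 0.735 = 53/147.
Likelihood ratio of a positive result = 0.9/0.06 = 15.
Target posterior odds = 0.99/0.01 = 99.
Need (53/147) × 15ⁿ ≥ 99, i.e. 15ⁿ ≥ 14553/53.
15² = 225 falls short of 14553/53 but 15³ = 3375 reaches it, so n = 3.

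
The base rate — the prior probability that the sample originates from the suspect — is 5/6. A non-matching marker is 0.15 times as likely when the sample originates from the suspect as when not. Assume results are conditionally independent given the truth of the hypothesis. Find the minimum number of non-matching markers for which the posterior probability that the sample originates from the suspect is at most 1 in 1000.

Prior odds = (5/6)/(1/6) = 5.
Likelihood ratio per non-matching marker = 0.15.
Target odds: 0.001 ÷ 0.999 = 1/999.
Need 5 × 0.15ⁿ ≤ 1/999, i.e. 0.15ⁿ ≤ 1/4995.
0.15⁴ = 81/160000 is still above 1/4995 but 0.15⁵ = 243/3200000 is at or below it, so n = 5.

5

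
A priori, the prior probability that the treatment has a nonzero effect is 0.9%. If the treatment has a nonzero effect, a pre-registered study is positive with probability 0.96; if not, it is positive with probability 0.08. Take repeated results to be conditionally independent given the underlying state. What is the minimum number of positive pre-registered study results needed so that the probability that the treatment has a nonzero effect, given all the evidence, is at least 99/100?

4

Prior odds = 0.009/0.991 = 9/991.
Likelihood ratio of a positive = 0.96/0.08 = 12.
Target posterior odds = 0.99/0.01 = 99.
Require 12ⁿ ≥ 99 ÷ (9/991) = 10901.
12³ = 1728 falls short of 10901 but 12⁴ = 20736 reaches it, so n = 4.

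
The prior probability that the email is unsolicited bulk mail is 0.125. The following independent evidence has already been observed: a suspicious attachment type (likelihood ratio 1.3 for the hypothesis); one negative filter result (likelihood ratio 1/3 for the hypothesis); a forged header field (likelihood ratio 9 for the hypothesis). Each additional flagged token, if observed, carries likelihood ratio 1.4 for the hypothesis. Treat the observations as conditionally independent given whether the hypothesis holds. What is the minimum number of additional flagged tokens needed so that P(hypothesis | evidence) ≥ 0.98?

14

Prior odds = 0.125/0.875 = 1/7.
Combined Bayes factor of the evidence already in hand = 1.3 × (1/3) × 9 = 3.9.
Odds after that evidence = (1/7) × 3.9 = 39/70.
Target odds = 0.98/0.02 = 49.
Need 1.4ⁿ ≥ 49 ÷ (39/70) = 3430/39.
1.4¹³ ≈79.3715 falls short of 3430/39 but 1.4¹⁴ ≈111.12 reaches it, so n = 14.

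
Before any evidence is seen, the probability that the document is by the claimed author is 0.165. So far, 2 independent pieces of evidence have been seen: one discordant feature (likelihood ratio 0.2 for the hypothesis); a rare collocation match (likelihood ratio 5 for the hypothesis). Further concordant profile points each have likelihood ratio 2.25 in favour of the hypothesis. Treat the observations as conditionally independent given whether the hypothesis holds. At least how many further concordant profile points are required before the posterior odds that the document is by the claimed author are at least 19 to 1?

Prior odds = 0.165/0.835 = 33/167.
Combined Bayes factor of the evidence already in hand = 0.2 × 5 = 1.
Odds after that evidence = (33/167) × 1 = 33/167.
Target odds = 19.
Need 2.25ⁿ ≥ 19 ÷ (33/167) = 3173/33.
2.25⁵ = 59049/1024 falls short of 3173/33 but 2.25⁶ = 531441/4096 reaches it, so n = 6.

6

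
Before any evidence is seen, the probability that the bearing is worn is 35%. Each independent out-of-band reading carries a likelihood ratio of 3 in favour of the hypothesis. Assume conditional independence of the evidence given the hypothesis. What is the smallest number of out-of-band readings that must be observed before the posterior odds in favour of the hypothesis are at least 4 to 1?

2

Prior odds = 0.35/0.65 = 7/13.
Likelihood ratio per out-of-band reading = 3.
Target odds = 4.
Need (7/13) × 3ⁿ ≥ 4, i.e. 3ⁿ ≥ 52/7.
3¹ = 3 falls short of 52/7 but 3² = 9 reaches it, so n = 2.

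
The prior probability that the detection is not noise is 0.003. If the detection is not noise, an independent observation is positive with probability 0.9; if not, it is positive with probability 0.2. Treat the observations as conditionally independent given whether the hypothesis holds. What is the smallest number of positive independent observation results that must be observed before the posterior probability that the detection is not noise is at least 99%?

Prior odds: 0.003 ÷ 0.997 = 3/997.
Likelihood ratio of a positive = 0.9/0.2 = 4.5.
Target odds: 0.99 ÷ 0.01 = 99.
Require 4.5ⁿ ≥ 99 ÷ (3/997) = 32901.
4.5⁶ = 8303.765625 falls short of 32901 but 4.5⁷ = 4782969/128 reaches it, so n = 7.

7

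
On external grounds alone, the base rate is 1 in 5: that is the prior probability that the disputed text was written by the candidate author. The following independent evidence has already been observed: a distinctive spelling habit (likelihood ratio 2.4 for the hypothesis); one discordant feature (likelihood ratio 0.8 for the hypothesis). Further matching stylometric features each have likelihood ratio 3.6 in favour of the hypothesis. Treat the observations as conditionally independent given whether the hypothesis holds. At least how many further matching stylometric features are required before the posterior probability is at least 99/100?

5

Prior odds = 0.2/0.8 = 0.25.
Combined Bayes factor of the evidence already in hand = 2.4 × 0.8 = 1.92.
Odds after that evidence = 0.25 × 1.92 = 0.48.
Target odds = 0.99/0.01 = 99.
Need 3.6ⁿ ≥ 99 ÷ 0.48 = 206.25.
3.6⁴ = 167.9616 falls short of 206.25 but 3.6⁵ = 604.66176 reaches it, so n = 5.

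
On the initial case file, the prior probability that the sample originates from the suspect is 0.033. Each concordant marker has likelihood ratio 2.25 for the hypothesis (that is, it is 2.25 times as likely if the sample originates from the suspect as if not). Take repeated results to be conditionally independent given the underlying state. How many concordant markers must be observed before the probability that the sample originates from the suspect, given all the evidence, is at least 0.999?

13

Prior odds = 0.033/0.967 = 33/967.
Likelihood ratio per concordant marker = 2.25.
Target posterior odds = 0.999/0.001 = 999.
Require 2.25ⁿ ≥ 999 ÷ (33/967) = 322011/11.
2.25¹² ≈16834.1 falls short of 322011/11 but 2.25¹³ ≈37876.8 reaches it, so n = 13.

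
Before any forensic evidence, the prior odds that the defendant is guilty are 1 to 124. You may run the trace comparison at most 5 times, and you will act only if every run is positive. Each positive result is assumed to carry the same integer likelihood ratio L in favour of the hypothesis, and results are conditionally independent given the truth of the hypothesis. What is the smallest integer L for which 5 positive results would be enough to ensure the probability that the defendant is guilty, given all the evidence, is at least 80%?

Prior odds = 1/124.
Target odds = 0.8/0.2 = 4.
Need L⁵ ≥ 4 ÷ (1/124) = 496.
3⁵ = 243 < 496 ≤ 1024 = 4⁵, so L = 4.

4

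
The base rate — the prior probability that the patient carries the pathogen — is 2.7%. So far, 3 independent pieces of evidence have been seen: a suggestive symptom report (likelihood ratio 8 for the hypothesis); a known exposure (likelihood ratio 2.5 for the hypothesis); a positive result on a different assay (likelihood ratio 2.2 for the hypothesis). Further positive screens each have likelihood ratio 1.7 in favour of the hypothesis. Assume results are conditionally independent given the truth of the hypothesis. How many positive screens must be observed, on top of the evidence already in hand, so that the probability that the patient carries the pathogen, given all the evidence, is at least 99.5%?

10

Prior odds = 0.027/0.973 = 27/973.
Combined Bayes factor of the evidence already in hand = 8 × 2.5 × 2.2 = 44.
Odds after that evidence = (27/973) × 44 = 1188/973.
Target odds = 0.995/0.005 = 199.
Need 1.7ⁿ ≥ 199 ÷ (1188/973) = 193627/1188.
1.7⁹ ≈118.588 falls short of 193627/1188 but 1.7¹⁰ ≈201.599 reaches it, so n = 10.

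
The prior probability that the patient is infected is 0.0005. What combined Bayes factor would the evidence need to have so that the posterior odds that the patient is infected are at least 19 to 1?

37981

Prior odds = 0.0005/0.9995 = 1/1999.
Target odds = 19.
Required Bayes factor = 19 ÷ (1/1999) = 37981.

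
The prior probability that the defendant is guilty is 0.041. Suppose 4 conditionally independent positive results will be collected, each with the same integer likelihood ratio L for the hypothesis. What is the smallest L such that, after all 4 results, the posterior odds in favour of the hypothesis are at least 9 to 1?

4

Prior odds = 0.041/0.959 = 41/959.
Target odds = 9.
Need L⁴ ≥ 9 ÷ (41/959) = 8631/41.
3⁴ = 81 < 8631/41 ≤ 256 = 4⁴, so L = 4.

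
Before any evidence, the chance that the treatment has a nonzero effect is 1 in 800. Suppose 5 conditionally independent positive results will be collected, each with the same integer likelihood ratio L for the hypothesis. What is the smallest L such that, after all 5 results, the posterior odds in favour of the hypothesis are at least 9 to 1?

6

Prior odds = 0.00125/0.99875 = 1/799.
Target odds = 9.
Need L⁵ ≥ 9 ÷ (1/799) = 7191.
5⁵ = 3125 < 7191 ≤ 7776 = 6⁵, so L = 6.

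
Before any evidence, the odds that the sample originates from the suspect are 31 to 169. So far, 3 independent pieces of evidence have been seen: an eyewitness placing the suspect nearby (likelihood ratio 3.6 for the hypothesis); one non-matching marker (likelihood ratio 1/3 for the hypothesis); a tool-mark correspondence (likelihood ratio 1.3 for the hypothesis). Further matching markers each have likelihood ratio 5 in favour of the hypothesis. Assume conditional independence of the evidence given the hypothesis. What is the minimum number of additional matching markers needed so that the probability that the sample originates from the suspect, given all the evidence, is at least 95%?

3

Prior odds = 31/169.
Combined Bayes factor of the evidence already in hand = 3.6 × (1/3) × 1.3 = 1.56.
Odds after that evidence = (31/169) × 1.56 = 93/325.
Target odds = 0.95/0.05 = 19.
Need 5ⁿ ≥ 19 ÷ (93/325) = 6175/93.
5² = 25 falls short of 6175/93 but 5³ = 125 reaches it, so n = 3.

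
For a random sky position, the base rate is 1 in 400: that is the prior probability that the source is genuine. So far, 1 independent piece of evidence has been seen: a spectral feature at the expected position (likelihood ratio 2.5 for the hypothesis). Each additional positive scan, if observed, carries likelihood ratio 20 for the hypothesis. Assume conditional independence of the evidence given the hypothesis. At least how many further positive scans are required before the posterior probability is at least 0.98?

Prior odds = 0.0025/0.9975 = 1/399.
Bayes factor of the evidence already in hand = 2.5.
Odds after that evidence = (1/399) × 2.5 = 5/798.
Target odds = 0.98/0.02 = 49.
Need 20ⁿ ≥ 49 ÷ (5/798) = 7820.4.
20² = 400 falls short of 7820.4 but 20³ = 8000 reaches it, so n = 3.

3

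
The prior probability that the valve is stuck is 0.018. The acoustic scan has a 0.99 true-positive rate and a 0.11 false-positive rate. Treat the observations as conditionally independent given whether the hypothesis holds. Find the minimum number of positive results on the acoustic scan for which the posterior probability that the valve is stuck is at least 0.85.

Prior odds: 0.018 ÷ 0.982 = 9/491.
Likelihood ratio of a positive result = 0.99/0.11 = 9.
Target odds: 0.85 ÷ 0.15 = 17/3.
Need (9/491) × 9ⁿ ≥ 17/3, i.e. 9ⁿ ≥ 8347/27.
9² = 81 falls short of 8347/27 but 9³ = 729 reaches it, so n = 3.

3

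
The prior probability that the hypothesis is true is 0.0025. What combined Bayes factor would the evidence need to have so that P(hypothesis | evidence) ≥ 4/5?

Prior odds = 0.0025/0.9975 = 1/399.
Target odds = 0.8/0.2 = 4.
Required Bayes factor = 4 ÷ (1/399) = 1596.

1596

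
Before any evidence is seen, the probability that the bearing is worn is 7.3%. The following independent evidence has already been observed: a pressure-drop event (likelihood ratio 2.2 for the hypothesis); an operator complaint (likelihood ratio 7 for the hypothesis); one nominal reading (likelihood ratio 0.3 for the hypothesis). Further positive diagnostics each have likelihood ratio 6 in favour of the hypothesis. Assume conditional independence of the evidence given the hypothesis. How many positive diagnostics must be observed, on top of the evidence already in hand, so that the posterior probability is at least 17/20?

Prior odds = 0.073/0.927 = 73/927.
Combined Bayes factor of the evidence already in hand = 2.2 × 7 × 0.3 = 4.62.
Odds after that evidence = (73/927) × 4.62 = 5621/15450.
Target odds = 0.85/0.15 = 17/3.
Need 6ⁿ ≥ 17/3 ÷ (5621/15450) = 87550/5621.
6¹ = 6 falls short of 87550/5621 but 6² = 36 reaches it, so n = 2.

2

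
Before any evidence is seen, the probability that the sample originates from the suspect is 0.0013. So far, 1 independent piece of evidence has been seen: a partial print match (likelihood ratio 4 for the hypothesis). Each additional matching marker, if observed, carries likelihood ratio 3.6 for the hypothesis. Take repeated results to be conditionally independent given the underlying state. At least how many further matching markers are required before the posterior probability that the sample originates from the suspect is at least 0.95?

Prior odds = 0.0013/0.9987 = 13/9987.
Bayes factor of the evidence already in hand = 4.
Odds after that evidence = (13/9987) × 4 = 52/9987.
Target odds = 0.95/0.05 = 19.
Need 3.6ⁿ ≥ 19 ÷ (52/9987) = 189753/52.
3.6⁶ = 34012224/15625 falls short of 189753/52 but 3.6⁷ = 612220032/78125 reaches it, so n = 7.

7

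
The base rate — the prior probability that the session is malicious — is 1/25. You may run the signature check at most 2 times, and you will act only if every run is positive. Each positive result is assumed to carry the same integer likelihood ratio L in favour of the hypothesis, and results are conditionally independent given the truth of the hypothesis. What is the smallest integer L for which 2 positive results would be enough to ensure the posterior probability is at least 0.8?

Prior odds = 0.04/0.96 = 1/24.
Target odds = 0.8/0.2 = 4.
Need L² ≥ 4 ÷ (1/24) = 96.
9² = 81 < 96 ≤ 100 = 10², so L = 10.

10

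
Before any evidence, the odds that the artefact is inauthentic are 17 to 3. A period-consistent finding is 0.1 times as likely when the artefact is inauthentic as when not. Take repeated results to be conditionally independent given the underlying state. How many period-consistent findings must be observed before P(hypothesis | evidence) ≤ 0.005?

Prior odds = 17/3.
Likelihood ratio per period-consistent finding = 0.1.
Target posterior odds = 0.005/0.995 = 1/199.
Need (17/3) × 0.1ⁿ ≤ 1/199, i.e. 0.1ⁿ ≤ 3/3383.
0.1³ = 0.001 is still above 3/3383 but 0.1⁴ = 0.0001 is at or below it, so n = 4.

4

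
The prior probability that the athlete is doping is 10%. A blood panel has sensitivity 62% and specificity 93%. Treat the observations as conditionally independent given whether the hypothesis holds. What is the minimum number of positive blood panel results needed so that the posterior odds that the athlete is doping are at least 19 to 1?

3

Prior odds: 0.1 ÷ 0.9 = 1/9.
False-positive rate = 1 − 0.93 = 0.07; likelihood ratio of a positive = 0.62/0.07 = 62/7.
Target odds = 19.
Require (62/7)ⁿ ≥ 19 ÷ (1/9) = 171.
(62/7)² = 3844/49 falls short of 171 but (62/7)³ = 238328/343 reaches it, so n = 3.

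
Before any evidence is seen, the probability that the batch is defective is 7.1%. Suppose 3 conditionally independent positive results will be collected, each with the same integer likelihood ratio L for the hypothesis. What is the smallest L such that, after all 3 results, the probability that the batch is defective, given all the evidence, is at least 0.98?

Prior odds = 0.071/0.929 = 71/929.
Target odds = 0.98/0.02 = 49.
Need L³ ≥ 49 ÷ (71/929) = 45521/71.
8³ = 512 < 45521/71 ≤ 729 = 9³, so L = 9.

9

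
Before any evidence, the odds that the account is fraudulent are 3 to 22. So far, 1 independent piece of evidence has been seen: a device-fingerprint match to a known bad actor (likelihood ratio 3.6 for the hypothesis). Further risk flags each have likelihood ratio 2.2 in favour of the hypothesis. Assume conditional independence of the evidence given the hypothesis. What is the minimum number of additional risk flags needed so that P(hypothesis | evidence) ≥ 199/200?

8

Prior odds = 3/22.
Bayes factor of the evidence already in hand = 3.6.
Odds after that evidence = (3/22) × 3.6 = 27/55.
Target odds = 0.995/0.005 = 199.
Need 2.2ⁿ ≥ 199 ÷ (27/55) = 10945/27.
2.2⁷ = 19487171/78125 falls short of 10945/27 but 2.2⁸ = 214358881/390625 reaches it, so n = 8.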